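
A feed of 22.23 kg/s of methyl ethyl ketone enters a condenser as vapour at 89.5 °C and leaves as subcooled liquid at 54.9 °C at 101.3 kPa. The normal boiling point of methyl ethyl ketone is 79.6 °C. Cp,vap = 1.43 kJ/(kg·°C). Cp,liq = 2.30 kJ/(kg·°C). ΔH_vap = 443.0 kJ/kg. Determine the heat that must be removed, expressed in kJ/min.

vapour 89.5→79.6 °C: -14.157 kJ/kg
condensation at 79.6 °C: -443 kJ/kg
liquid 79.6→54.9 °C: -56.81 kJ/kg
Δh = -14.157 + -443 + -56.81 = -513.97 kJ/kg
Q = ṁ·Δh = 22.23 kg/s × -513.97 kJ/kg = -11425 kJ/s
|Q| = 11425 kW = 685530 kJ/min

Q_c = 686000 kJ/min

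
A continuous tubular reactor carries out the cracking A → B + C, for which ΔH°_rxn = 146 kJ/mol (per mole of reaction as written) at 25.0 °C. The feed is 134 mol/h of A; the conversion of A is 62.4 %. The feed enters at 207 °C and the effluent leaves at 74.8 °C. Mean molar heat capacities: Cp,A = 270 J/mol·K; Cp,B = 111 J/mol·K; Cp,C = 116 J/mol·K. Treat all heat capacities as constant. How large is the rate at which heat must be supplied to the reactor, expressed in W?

Extent of reaction ξ = 0.624 × 134 = 83.616 mol/h
Reaction term: ξ·ΔH°_rxn = 83.616 × 146 = 12208 kJ/h
Sensible, feed 207→25 °C: -6584.8 kJ/h
Outlet flows (mol/h): A 50.384, B 83.616, C 83.616
Sensible, products 25→74.8 °C: 1622.7 kJ/h
Q = ΔH = 7245.9 kJ/h = 2.0127 kW
Heat supplied = 2012.7 W

Q_in = 2010 W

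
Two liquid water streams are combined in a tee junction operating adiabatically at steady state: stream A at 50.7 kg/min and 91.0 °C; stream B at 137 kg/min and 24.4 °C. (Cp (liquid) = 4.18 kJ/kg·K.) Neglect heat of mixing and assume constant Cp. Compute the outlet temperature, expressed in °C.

T_out = 42.4 °C

Energy balance with Q = 0: Σ ṁᵢCp,ᵢ(T_out − Tᵢ) = 0
T_out = Σ ṁᵢCp,ᵢTᵢ / Σ ṁᵢCp,ᵢ
      = 33258 / 784.59 = 42.389 °C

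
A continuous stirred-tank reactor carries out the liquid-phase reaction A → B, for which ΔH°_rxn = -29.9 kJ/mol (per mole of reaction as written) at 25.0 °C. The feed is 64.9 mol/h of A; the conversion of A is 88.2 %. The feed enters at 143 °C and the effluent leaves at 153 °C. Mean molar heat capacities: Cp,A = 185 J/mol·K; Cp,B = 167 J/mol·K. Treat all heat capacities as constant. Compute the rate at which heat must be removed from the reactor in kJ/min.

Q_out = 28.7 kJ/min

Extent of reaction ξ = 0.882 × 64.9 = 57.242 mol/h
Reaction term: ξ·ΔH°_rxn = 57.242 × -29.9 = -1711.5 kJ/h
Sensible, feed 143→25 °C: -1416.8 kJ/h
Outlet flows (mol/h): A 7.6582, B 57.242
Sensible, products 25→153 °C: 1404.9 kJ/h
Q = ΔH = -1723.3 kJ/h = -0.47871 kW
Heat removed = 28.722 kJ/min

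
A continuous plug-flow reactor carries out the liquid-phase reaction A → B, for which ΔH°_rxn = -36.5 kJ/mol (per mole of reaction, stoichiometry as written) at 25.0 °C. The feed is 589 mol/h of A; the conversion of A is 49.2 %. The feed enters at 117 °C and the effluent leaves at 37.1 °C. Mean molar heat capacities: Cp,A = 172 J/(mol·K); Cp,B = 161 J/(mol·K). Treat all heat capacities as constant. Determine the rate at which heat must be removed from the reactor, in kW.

Q_out = 5.20 kW

Extent of reaction ξ = 0.492 × 589 = 289.79 mol/h
Reaction term: ξ·ΔH°_rxn = 289.79 × -36.5 = -10577 kJ/h
Sensible, feed 117→25 °C: -9320.3 kJ/h
Outlet flows (mol/h): A 299.21, B 289.79
Sensible, products 25→37.1 °C: 1187.3 kJ/h
Q = ΔH = -18710 kJ/h = -5.1973 kW
Heat removed = 5.1973 kW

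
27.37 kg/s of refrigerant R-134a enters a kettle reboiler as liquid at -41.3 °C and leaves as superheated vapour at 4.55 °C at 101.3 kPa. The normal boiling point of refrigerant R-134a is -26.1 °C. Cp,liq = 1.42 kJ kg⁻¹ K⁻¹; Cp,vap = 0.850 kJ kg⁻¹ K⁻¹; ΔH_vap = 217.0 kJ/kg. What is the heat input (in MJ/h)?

Q = 26100 MJ/h

liquid -41.3→-26.1 °C: 21.584 kJ/kg
vaporisation at -26.1 °C: 217 kJ/kg
vapour -26.1→4.55 °C: 26.053 kJ/kg
Δh = 21.584 + 217 + 26.053 = 264.64 kJ/kg
Q = ṁ·Δh = 27.37 kg/s × 264.64 kJ/kg = 7243.1 kJ/s
|Q| = 7243.1 kW = 26075 MJ/h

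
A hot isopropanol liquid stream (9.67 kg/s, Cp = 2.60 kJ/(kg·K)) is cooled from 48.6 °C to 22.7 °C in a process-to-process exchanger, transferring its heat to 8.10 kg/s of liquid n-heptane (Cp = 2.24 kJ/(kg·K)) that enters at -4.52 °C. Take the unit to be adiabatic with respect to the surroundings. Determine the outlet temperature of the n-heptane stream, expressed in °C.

Heat released by hot stream: Q = 9.67 × 2.60 × (48.6 − 22.7) = 651.18 kJ/s
Energy balance on cold side (adiabatic exchanger): Q = ṁ_c·Cp_c·(T_c,out − T_c,in)
T_c,out = -4.52 + 651.18/(8.10 × 2.24) = 31.369 °C

T_c,out = 31.4 °C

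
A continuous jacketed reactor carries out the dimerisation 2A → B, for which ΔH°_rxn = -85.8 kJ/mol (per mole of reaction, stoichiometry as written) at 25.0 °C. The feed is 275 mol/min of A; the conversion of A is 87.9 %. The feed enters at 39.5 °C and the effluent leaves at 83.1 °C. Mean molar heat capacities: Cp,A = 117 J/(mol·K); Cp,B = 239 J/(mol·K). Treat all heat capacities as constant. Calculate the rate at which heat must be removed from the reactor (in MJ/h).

Q_out = 536 MJ/h

Extent of reaction ξ = 0.879 × 275 / 2 = 120.86 mol/min
Reaction term: ξ·ΔH°_rxn = 120.86 × -85.8 = -10370 kJ/min
Sensible, feed 39.5→25 °C: -466.54 kJ/min
Outlet flows (mol/min): A 33.275, B 120.86
Sensible, products 25→83.1 °C: 1904.5 kJ/min
Q = ΔH = -8932.1 kJ/min = -148.87 kW
Heat removed = 535.92 MJ/h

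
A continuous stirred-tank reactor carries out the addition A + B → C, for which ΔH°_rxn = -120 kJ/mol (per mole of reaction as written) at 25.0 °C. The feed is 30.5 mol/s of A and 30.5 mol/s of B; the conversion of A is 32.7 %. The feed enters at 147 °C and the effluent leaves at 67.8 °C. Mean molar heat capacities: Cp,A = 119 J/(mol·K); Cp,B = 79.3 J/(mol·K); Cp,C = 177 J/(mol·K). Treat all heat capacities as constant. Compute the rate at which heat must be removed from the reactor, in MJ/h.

Q_out = 6070 MJ/h

Extent of reaction ξ = 0.327 × 30.5 = 9.9735 mol/s
Reaction term: ξ·ΔH°_rxn = 9.9735 × -120 = -1196.8 kJ/s
Sensible, feed 147→25 °C: -737.87 kJ/s
Outlet flows (mol/s): A 20.526, B 20.526, C 9.9735
Sensible, products 25→67.8 °C: 249.77 kJ/s
Q = ΔH = -1684.9 kJ/s = -1684.9 kW
Heat removed = 6065.7 MJ/h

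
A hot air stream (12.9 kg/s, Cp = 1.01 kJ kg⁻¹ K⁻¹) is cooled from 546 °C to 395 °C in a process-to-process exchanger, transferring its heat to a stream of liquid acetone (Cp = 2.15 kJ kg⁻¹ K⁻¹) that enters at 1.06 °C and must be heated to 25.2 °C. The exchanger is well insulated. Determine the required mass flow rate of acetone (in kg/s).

ṁ_c = 37.9 kg/s

Heat released by hot stream: Q = 12.9 × 1.01 × (546 − 395) = 1967.4 kJ/s
Energy balance on cold side (adiabatic exchanger): Q = ṁ_c·Cp_c·(T_c,out − T_c,in)
ṁ_c = 1967.4 / [2.15 × (25.2 − 1.06)] = 37.906 kg/s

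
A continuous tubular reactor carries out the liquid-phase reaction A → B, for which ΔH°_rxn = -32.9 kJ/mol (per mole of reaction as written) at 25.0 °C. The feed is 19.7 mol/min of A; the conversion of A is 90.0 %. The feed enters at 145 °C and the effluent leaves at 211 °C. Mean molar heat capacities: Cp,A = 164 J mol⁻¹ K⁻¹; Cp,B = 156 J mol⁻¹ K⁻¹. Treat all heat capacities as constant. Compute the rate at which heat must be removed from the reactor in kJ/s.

Extent of reaction ξ = 0.900 × 19.7 = 17.73 mol/min
Reaction term: ξ·ΔH°_rxn = 17.73 × -32.9 = -583.32 kJ/min
Sensible, feed 145→25 °C: -387.7 kJ/min
Outlet flows (mol/min): A 1.97, B 17.73
Sensible, products 25→211 °C: 574.55 kJ/min
Q = ΔH = -396.47 kJ/min = -6.6078 kW
Heat removed = 6.6078 kJ/s

Q_out = 6.61 kJ/s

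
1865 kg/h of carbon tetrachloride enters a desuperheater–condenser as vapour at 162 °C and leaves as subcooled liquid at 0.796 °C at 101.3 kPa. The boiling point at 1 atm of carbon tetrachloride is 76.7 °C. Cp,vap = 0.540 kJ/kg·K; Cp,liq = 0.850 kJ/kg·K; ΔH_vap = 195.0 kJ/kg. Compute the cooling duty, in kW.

vapour 162→76.7 °C: -46.062 kJ/kg
condensation at 76.7 °C: -195 kJ/kg
liquid 76.7→0.796 °C: -64.518 kJ/kg
Δh = -46.062 + -195 + -64.518 = -305.58 kJ/kg
Q = ṁ·Δh = 1865 kg/h × -305.58 kJ/kg = -569910 kJ/h
|Q| = 158.31 kW

Q_c = 158 kW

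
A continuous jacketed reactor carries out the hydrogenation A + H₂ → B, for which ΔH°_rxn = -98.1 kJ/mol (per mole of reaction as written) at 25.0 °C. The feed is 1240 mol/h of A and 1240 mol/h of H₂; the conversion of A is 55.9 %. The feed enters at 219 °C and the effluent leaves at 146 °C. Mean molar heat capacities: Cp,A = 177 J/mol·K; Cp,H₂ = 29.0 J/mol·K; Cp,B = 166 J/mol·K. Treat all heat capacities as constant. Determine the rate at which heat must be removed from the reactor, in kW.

Extent of reaction ξ = 0.559 × 1240 = 693.16 mol/h
Reaction term: ξ·ΔH°_rxn = 693.16 × -98.1 = -67999 kJ/h
Sensible, feed 219→25 °C: -49555 kJ/h
Outlet flows (mol/h): A 546.84, H₂ 546.84, B 693.16
Sensible, products 25→146 °C: 27553 kJ/h
Q = ΔH = -90001 kJ/h = -25 kW
Heat removed = 25 kW

Q_out = 25.0 kW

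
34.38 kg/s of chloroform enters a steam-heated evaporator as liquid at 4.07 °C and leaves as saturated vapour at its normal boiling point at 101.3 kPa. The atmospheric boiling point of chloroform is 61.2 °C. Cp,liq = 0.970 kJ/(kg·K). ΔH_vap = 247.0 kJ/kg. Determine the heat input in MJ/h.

liquid 4.07→61.2 °C: 55.416 kJ/kg
vaporisation at 61.2 °C: 247 kJ/kg
Δh = 55.416 + 247 = 302.42 kJ/kg
Q = ṁ·Δh = 34.38 kg/s × 302.42 kJ/kg = 10397 kJ/s
|Q| = 10397 kW = 37429 MJ/h

Q = 37400 MJ/h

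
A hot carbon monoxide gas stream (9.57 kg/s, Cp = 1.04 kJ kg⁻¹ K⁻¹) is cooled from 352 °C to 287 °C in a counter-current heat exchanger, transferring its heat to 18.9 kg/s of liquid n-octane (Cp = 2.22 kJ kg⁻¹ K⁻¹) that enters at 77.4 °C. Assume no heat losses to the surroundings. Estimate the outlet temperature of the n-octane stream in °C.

Heat released by hot stream: Q = 9.57 × 1.04 × (352 − 287) = 646.93 kJ/s
Energy balance on cold side (adiabatic exchanger): Q = ṁ_c·Cp_c·(T_c,out − T_c,in)
T_c,out = 77.4 + 646.93/(18.9 × 2.22) = 92.819 °C

T_c,out = 92.8 °C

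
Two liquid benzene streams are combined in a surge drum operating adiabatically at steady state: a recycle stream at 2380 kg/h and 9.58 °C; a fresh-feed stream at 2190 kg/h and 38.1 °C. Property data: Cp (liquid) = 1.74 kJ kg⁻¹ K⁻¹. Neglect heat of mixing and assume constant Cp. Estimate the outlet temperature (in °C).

T_out = 23.2 °C

No heat crosses the boundary, so H_out = H_in.
T_out = Σ ṁᵢCp,ᵢTᵢ / Σ ṁᵢCp,ᵢ
      = 184860 / 7951.8 = 23.247 °C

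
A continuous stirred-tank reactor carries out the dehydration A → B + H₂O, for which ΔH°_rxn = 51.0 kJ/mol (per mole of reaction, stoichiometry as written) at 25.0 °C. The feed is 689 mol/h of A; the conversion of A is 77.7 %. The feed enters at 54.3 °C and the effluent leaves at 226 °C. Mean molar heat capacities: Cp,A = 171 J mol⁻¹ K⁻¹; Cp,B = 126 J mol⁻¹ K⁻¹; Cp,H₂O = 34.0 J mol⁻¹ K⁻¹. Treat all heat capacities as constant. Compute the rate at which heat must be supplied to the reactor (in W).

Extent of reaction ξ = 0.777 × 689 = 535.35 mol/h
Reaction term: ξ·ΔH°_rxn = 535.35 × 51.0 = 27303 kJ/h
Sensible, feed 54.3→25 °C: -3452.1 kJ/h
Outlet flows (mol/h): A 153.65, B 535.35, H₂O 535.35
Sensible, products 25→226 °C: 22498 kJ/h
Q = ΔH = 46349 kJ/h = 12.875 kW
Heat supplied = 12875 W

Q_in = 12900 W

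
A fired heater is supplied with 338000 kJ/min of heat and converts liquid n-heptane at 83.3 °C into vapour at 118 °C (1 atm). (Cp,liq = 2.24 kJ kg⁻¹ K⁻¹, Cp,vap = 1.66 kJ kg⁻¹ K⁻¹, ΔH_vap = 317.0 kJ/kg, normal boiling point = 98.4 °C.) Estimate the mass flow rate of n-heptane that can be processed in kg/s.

ṁ = 14.7 kg/s

Δh = 2.24×(98.4−83.3) + 317.0 + 1.66×(118−98.4) = 383.36 kJ/kg
Q = 338000 kJ/min = 5633.3 kJ/s = 5633.3 kJ/s
ṁ = Q/Δh = 5633.3 / 383.36 = 14.695 kg/s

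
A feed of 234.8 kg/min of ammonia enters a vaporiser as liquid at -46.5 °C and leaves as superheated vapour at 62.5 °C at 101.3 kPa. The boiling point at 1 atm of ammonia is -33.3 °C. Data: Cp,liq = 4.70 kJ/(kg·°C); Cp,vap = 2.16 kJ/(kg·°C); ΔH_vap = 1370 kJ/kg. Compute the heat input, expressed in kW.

Q = 6410 kW

liquid -46.5→-33.3 °C: 62.04 kJ/kg
vaporisation at -33.3 °C: 1370 kJ/kg
vapour -33.3→62.5 °C: 206.93 kJ/kg
Δh = 62.04 + 1370 + 206.93 = 1639 kJ/kg
Q = ṁ·Δh = 234.8 kg/min × 1639 kJ/kg = 384830 kJ/min
|Q| = 6413.8 kW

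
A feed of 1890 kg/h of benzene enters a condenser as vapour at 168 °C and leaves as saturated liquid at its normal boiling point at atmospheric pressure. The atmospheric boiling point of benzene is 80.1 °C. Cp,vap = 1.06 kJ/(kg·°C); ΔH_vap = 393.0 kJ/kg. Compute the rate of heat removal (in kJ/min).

vapour 168→80.1 °C: -93.174 kJ/kg
condensation at 80.1 °C: -393 kJ/kg
Δh = -93.174 + -393 = -486.17 kJ/kg
Q = ṁ·Δh = 1890 kg/h × -486.17 kJ/kg = -918870 kJ/h
|Q| = 255.24 kW = 15314 kJ/min

Q_c = 15300 kJ/min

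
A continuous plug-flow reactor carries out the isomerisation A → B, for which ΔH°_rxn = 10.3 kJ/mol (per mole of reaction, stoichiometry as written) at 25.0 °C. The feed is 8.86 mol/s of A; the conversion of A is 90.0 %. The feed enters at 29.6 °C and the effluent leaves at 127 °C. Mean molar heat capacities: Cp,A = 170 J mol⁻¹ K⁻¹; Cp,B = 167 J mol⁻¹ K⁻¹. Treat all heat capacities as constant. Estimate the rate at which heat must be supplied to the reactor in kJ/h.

Extent of reaction ξ = 0.900 × 8.86 = 7.974 mol/s
Reaction term: ξ·ΔH°_rxn = 7.974 × 10.3 = 82.132 kJ/s
Sensible, feed 29.6→25 °C: -6.9285 kJ/s
Outlet flows (mol/s): A 0.886, B 7.974
Sensible, products 25→127 °C: 151.19 kJ/s
Q = ΔH = 226.4 kJ/s = 226.4 kW
Heat supplied = 815030 kJ/h

Q_in = 815000 kJ/h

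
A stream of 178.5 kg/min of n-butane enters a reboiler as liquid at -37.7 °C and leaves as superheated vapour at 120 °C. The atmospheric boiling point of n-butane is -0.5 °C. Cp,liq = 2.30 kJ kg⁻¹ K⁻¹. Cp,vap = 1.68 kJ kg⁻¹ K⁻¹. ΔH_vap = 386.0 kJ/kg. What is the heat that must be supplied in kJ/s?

liquid -37.7→-0.5 °C: 85.56 kJ/kg
vaporisation at -0.5 °C: 386 kJ/kg
vapour -0.5→120 °C: 202.44 kJ/kg
Δh = 85.56 + 386 + 202.44 = 674 kJ/kg
Q = ṁ·Δh = 178.5 kg/min × 674 kJ/kg = 120310 kJ/min
|Q| = 2005.2 kW

Q = 2010 kJ/s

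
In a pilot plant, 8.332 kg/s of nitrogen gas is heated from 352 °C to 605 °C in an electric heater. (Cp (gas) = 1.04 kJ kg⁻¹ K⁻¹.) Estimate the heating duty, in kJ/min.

Q = ṁ·Cp·ΔT = 8.332 × 1.04 × (605 − 352) = 2192.3 kJ/s
Heating duty = 131540 kJ/min

Q = 132000 kJ/min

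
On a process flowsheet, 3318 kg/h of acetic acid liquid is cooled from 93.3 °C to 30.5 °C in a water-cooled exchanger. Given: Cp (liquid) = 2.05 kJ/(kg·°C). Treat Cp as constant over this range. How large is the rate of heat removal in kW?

Q = ṁ·Cp·ΔT = 3318 × 2.05 × (30.5 − 93.3) = -427160 kJ/h
Converting: 427160 / 3600 s = 118.66 kW

Q_c = 119 kW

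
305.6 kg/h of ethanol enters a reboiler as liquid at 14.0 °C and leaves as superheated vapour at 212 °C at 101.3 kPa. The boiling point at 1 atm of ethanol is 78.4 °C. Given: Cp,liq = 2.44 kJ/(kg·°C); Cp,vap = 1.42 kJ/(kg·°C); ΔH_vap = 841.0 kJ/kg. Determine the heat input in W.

Q = 101000 W

liquid 14.0→78.4 °C: 157.14 kJ/kg
vaporisation at 78.4 °C: 841 kJ/kg
vapour 78.4→212 °C: 189.71 kJ/kg
Δh = 157.14 + 841 + 189.71 = 1187.8 kJ/kg
Q = ṁ·Δh = 305.6 kg/h × 1187.8 kJ/kg = 363010 kJ/h
|Q| = 100.84 kW = 100840 W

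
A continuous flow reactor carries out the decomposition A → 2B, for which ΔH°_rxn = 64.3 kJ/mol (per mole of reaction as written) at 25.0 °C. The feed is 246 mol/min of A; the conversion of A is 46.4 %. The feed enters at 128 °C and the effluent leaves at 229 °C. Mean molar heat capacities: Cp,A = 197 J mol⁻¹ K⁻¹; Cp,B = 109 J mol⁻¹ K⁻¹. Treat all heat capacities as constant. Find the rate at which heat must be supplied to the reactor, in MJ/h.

Extent of reaction ξ = 0.464 × 246 = 114.14 mol/min
Reaction term: ξ·ΔH°_rxn = 114.14 × 64.3 = 7339.5 kJ/min
Sensible, feed 128→25 °C: -4991.6 kJ/min
Outlet flows (mol/min): A 131.86, B 228.29
Sensible, products 25→229 °C: 10375 kJ/min
Q = ΔH = 12723 kJ/min = 212.05 kW
Heat supplied = 763.39 MJ/h

Q_in = 763 MJ/h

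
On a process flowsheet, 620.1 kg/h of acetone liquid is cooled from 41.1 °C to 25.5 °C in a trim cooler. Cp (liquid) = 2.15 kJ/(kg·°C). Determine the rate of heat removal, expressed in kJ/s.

Q_c = 5.78 kJ/s

Q = ṁ·Cp·ΔT = 620.1 × 2.15 × (25.5 − 41.1) = -20798 kJ/h
Converting: 20798 / 3600 s = 5.7773 kW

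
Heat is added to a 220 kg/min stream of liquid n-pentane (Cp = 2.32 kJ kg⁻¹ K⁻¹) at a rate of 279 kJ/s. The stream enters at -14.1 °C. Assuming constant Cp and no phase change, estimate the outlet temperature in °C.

Q = 279 kJ/s = 16740 kJ/min
ΔT = Q/(ṁ·Cp) = 16740/(220×2.32) = 32.798 K
T_out = -14.1 + 32.798 = 18.698 °C

T_out = 18.7 °C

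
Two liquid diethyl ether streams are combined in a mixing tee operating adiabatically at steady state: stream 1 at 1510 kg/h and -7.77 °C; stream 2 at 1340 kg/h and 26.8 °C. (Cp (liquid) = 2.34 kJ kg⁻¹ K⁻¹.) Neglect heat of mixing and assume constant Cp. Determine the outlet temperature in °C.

Adiabatic, steady state ⇒ Σ ṁᵢCp,ᵢ(T_out − Tᵢ) = 0
T_out = Σ ṁᵢCp,ᵢTᵢ / Σ ṁᵢCp,ᵢ
      = 56580 / 6669 = 8.484 °C

T_out = 8.48 °C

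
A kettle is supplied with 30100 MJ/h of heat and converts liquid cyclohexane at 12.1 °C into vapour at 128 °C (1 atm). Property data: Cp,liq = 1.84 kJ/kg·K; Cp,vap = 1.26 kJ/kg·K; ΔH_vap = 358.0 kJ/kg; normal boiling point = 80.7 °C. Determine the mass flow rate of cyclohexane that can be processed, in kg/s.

ṁ = 15.4 kg/s

Δh = 1.84×(80.7−12.1) + 358.0 + 1.26×(128−80.7) = 543.82 kJ/kg
Q = 30100 MJ/h = 8361.1 kJ/s = 8361.1 kJ/s
ṁ = Q/Δh = 8361.1 / 543.82 = 15.375 kg/s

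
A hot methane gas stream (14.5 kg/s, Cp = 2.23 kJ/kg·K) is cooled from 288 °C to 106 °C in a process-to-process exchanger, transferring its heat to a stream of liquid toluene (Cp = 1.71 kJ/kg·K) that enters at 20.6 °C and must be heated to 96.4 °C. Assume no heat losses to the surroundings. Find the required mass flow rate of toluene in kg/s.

ṁ_c = 45.4 kg/s

Heat released by hot stream: Q = 14.5 × 2.23 × (288 − 106) = 5885 kJ/s
Energy balance on cold side (adiabatic exchanger): Q = ṁ_c·Cp_c·(T_c,out − T_c,in)
ṁ_c = 5885 / [1.71 × (96.4 − 20.6)] = 45.402 kg/s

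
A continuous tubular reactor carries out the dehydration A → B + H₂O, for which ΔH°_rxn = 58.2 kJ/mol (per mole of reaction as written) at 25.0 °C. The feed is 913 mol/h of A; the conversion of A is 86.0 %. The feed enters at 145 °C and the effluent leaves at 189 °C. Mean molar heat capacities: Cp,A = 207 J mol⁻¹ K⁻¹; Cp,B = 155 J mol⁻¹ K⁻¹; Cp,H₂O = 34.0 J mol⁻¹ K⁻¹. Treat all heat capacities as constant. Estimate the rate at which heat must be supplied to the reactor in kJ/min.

Q_in = 862 kJ/min

Extent of reaction ξ = 0.860 × 913 = 785.18 mol/h
Reaction term: ξ·ΔH°_rxn = 785.18 × 58.2 = 45697 kJ/h
Sensible, feed 145→25 °C: -22679 kJ/h
Outlet flows (mol/h): A 127.82, B 785.18, H₂O 785.18
Sensible, products 25→189 °C: 28677 kJ/h
Q = ΔH = 51695 kJ/h = 14.36 kW
Heat supplied = 861.59 kJ/min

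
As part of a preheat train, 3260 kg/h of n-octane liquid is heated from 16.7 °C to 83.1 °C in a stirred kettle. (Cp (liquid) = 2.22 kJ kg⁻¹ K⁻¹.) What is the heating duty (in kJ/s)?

Q = 133 kJ/s

Q = ṁ·Cp·ΔT = 3260 × 2.22 × (83.1 − 16.7) = 480550 kJ/h
Converting: 480550 / 3600 s = 133.49 kW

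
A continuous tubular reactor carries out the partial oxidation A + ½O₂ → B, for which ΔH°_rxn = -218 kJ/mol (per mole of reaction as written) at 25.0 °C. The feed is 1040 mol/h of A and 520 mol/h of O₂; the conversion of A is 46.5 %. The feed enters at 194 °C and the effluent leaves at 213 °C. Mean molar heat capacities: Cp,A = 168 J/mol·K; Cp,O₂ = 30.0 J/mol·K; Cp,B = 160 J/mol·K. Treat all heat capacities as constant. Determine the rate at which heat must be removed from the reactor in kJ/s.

Q_out = 28.9 kJ/s

Extent of reaction ξ = 0.465 × 1040 = 483.6 mol/h
Reaction term: ξ·ΔH°_rxn = 483.6 × -218 = -105420 kJ/h
Sensible, feed 194→25 °C: -32164 kJ/h
Outlet flows (mol/h): A 556.4, O₂ 278.2, B 483.6
Sensible, products 25→213 °C: 33689 kJ/h
Q = ΔH = -103900 kJ/h = -28.861 kW
Heat removed = 28.861 kJ/s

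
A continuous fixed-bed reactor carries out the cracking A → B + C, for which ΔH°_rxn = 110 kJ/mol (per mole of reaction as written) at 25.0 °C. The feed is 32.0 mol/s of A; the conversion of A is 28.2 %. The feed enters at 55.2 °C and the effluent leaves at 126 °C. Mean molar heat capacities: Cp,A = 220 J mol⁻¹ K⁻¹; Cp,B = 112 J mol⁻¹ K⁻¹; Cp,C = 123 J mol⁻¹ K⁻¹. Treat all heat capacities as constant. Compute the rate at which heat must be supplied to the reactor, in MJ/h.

Q_in = 5420 MJ/h

Extent of reaction ξ = 0.282 × 32.0 = 9.024 mol/s
Reaction term: ξ·ΔH°_rxn = 9.024 × 110 = 992.64 kJ/s
Sensible, feed 55.2→25 °C: -212.61 kJ/s
Outlet flows (mol/s): A 22.976, B 9.024, C 9.024
Sensible, products 25→126 °C: 724.71 kJ/s
Q = ΔH = 1504.7 kJ/s = 1504.7 kW
Heat supplied = 5417.1 MJ/h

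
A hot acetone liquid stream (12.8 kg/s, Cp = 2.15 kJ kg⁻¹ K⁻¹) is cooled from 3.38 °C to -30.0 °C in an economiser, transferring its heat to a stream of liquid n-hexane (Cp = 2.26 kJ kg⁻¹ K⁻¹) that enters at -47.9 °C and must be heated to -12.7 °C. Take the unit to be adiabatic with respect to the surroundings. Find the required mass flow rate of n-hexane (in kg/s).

Heat released by hot stream: Q = 12.8 × 2.15 × (3.38 − -30.0) = 918.62 kJ/s
Energy balance on cold side (adiabatic exchanger): Q = ṁ_c·Cp_c·(T_c,out − T_c,in)
ṁ_c = 918.62 / [2.26 × (-12.7 − -47.9)] = 11.547 kg/s

ṁ_c = 11.5 kg/s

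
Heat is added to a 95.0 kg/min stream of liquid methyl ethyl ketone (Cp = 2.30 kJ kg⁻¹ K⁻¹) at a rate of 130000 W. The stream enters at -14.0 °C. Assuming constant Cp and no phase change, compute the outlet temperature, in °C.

Q = 130000 W = 7800 kJ/min
ΔT = Q/(ṁ·Cp) = 7800/(95.0×2.30) = 35.698 K
T_out = -14.0 + 35.698 = 21.698 °C

T_out = 21.7 °C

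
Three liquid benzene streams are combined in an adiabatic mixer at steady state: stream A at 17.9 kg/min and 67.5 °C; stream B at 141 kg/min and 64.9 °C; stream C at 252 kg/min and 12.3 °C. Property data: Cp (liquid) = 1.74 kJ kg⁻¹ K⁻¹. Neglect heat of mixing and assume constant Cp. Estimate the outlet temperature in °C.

Energy balance with Q = 0: Σ ṁᵢCp,ᵢ(T_out − Tᵢ) = 0
T_out = Σ ṁᵢCp,ᵢTᵢ / Σ ṁᵢCp,ᵢ
      = 23418 / 714.97 = 32.754 °C

T_out = 32.8 °C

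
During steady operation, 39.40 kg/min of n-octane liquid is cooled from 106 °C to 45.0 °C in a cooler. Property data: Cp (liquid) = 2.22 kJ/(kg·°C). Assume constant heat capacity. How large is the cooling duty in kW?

Q = ṁ·Cp·ΔT = 39.40 × 2.22 × (45.0 − 106) = -5335.5 kJ/min
Converting: 5335.5 / 60 s = 88.926 kW

Q_c = 88.9 kW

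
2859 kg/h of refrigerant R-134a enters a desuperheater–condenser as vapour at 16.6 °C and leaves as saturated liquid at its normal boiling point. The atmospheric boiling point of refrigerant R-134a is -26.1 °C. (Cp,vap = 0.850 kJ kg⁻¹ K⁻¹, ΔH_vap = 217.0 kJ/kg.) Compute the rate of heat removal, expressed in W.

Q_c = 201000 W

vapour 16.6→-26.1 °C: -36.295 kJ/kg
condensation at -26.1 °C: -217 kJ/kg
Δh = -36.295 + -217 = -253.3 kJ/kg
Q = ṁ·Δh = 2859 kg/h × -253.3 kJ/kg = -724170 kJ/h
|Q| = 201.16 kW = 201160 W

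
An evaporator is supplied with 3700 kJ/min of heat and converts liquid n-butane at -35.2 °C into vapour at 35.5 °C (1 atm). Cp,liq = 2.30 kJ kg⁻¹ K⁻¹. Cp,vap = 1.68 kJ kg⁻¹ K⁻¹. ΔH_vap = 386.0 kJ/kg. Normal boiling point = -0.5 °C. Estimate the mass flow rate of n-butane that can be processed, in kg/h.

ṁ = 422 kg/h

Δh = 2.30×(-0.5−-35.2) + 386.0 + 1.68×(35.5−-0.5) = 526.29 kJ/kg
Q = 3700 kJ/min = 61.667 kJ/s = 222000 kJ/h
ṁ = Q/Δh = 222000 / 526.29 = 421.82 kg/h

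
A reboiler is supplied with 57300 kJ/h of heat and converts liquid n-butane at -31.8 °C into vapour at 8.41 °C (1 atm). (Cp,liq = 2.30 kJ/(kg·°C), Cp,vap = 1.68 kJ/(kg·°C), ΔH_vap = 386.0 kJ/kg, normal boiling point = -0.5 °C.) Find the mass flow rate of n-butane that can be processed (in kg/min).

ṁ = 2.02 kg/min

Δh = 2.30×(-0.5−-31.8) + 386.0 + 1.68×(8.41−-0.5) = 472.96 kJ/kg
Q = 57300 kJ/h = 15.917 kJ/s = 955 kJ/min
ṁ = Q/Δh = 955 / 472.96 = 2.0192 kg/min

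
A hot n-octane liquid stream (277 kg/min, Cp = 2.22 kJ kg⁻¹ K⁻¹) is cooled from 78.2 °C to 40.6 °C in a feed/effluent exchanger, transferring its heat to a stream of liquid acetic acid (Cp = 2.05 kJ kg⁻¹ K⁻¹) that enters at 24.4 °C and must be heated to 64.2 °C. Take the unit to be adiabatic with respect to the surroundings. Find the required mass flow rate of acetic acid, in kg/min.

ṁ_c = 283 kg/min

Heat released by hot stream: Q = 277 × 2.22 × (78.2 − 40.6) = 23122 kJ/min
Energy balance on cold side (adiabatic exchanger): Q = ṁ_c·Cp_c·(T_c,out − T_c,in)
ṁ_c = 23122 / [2.05 × (64.2 − 24.4)] = 283.39 kg/min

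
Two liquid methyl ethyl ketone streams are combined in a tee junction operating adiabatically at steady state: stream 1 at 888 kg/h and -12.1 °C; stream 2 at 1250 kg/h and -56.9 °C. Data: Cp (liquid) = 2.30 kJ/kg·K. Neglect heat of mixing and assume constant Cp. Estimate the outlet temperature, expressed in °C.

No heat crosses the boundary, so H_out = H_in.
Σ ṁᵢCp,ᵢTᵢ = 888×2.30×-12.1 + 1250×2.30×-56.9 = -188300
Σ ṁᵢCp,ᵢ = 888×2.30 + 1250×2.30 = 4917.4
T_out = -188300 / 4917.4 = -38.293 °C

T_out = -38.3 °C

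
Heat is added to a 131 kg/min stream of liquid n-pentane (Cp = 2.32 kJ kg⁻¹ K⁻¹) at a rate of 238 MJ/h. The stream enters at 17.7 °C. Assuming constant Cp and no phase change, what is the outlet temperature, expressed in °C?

T_out = 30.8 °C

Q = 238 MJ/h = 3966.7 kJ/min
ΔT = Q/(ṁ·Cp) = 3966.7/(131×2.32) = 13.052 K
T_out = 17.7 + 13.052 = 30.752 °C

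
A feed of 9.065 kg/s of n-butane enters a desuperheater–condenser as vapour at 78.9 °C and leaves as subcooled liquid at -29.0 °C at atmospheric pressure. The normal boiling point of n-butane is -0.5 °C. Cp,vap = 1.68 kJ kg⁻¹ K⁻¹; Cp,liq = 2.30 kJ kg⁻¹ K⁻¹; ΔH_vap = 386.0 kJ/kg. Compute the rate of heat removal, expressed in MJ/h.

Q_c = 19100 MJ/h

vapour 78.9→-0.5 °C: -133.39 kJ/kg
condensation at -0.5 °C: -386 kJ/kg
liquid -0.5→-29.0 °C: -65.55 kJ/kg
Δh = -133.39 + -386 + -65.55 = -584.94 kJ/kg
Q = ṁ·Δh = 9.065 kg/s × -584.94 kJ/kg = -5302.5 kJ/s
|Q| = 5302.5 kW = 19089 MJ/h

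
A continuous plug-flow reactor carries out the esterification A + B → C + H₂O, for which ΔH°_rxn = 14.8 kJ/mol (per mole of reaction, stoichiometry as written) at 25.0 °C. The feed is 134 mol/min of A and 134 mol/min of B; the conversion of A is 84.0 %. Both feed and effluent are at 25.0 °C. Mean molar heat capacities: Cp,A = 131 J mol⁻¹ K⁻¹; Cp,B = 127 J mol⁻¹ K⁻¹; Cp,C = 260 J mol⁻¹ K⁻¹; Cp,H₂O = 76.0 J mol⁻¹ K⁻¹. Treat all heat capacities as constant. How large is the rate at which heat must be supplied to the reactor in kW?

Extent of reaction ξ = 0.840 × 134 = 112.56 mol/min
Reaction term: ξ·ΔH°_rxn = 112.56 × 14.8 = 1665.9 kJ/min
Q = ΔH = 1665.9 kJ/min = 27.765 kW
Heat supplied = 27.765 kW

Q_in = 27.8 kW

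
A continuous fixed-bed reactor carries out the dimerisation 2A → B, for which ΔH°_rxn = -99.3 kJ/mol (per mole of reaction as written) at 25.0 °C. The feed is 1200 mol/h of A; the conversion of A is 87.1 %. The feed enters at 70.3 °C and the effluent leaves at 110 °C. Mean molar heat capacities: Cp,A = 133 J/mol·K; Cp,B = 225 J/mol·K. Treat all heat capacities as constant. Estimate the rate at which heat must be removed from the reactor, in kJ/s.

Q_out = 13.2 kJ/s

Extent of reaction ξ = 0.871 × 1200 / 2 = 522.6 mol/h
Reaction term: ξ·ΔH°_rxn = 522.6 × -99.3 = -51894 kJ/h
Sensible, feed 70.3→25 °C: -7229.9 kJ/h
Outlet flows (mol/h): A 154.8, B 522.6
Sensible, products 25→110 °C: 11745 kJ/h
Q = ΔH = -47379 kJ/h = -13.161 kW
Heat removed = 13.161 kJ/s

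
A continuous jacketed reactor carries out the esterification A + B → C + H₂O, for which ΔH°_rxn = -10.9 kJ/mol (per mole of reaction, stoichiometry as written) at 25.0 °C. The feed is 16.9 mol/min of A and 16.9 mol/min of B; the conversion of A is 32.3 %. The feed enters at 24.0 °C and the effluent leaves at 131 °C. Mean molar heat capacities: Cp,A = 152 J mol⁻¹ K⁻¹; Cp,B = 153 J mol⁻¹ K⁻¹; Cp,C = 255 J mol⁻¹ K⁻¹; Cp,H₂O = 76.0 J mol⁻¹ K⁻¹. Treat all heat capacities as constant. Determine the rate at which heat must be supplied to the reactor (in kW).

Q_in = 8.45 kW

Extent of reaction ξ = 0.323 × 16.9 = 5.4587 mol/min
Reaction term: ξ·ΔH°_rxn = 5.4587 × -10.9 = -59.5 kJ/min
Sensible, feed 24.0→25 °C: 5.1545 kJ/min
Outlet flows (mol/min): A 11.441, B 11.441, C 5.4587, H₂O 5.4587
Sensible, products 25→131 °C: 561.42 kJ/min
Q = ΔH = 507.08 kJ/min = 8.4513 kW
Heat supplied = 8.4513 kW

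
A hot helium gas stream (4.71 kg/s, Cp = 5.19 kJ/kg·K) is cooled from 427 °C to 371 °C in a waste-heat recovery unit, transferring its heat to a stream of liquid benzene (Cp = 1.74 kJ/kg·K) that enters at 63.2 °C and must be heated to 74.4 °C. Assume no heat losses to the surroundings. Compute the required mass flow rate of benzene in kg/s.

ṁ_c = 70.2 kg/s

Heat released by hot stream: Q = 4.71 × 5.19 × (427 − 371) = 1368.9 kJ/s
Energy balance on cold side (adiabatic exchanger): Q = ṁ_c·Cp_c·(T_c,out − T_c,in)
ṁ_c = 1368.9 / [1.74 × (74.4 − 63.2)] = 70.244 kg/s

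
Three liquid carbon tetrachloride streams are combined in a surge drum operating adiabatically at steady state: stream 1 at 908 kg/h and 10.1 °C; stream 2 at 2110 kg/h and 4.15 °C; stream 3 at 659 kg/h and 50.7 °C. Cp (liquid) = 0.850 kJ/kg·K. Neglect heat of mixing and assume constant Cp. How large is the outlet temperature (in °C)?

No heat crosses the boundary, so H_out = H_in.
Σ ṁᵢCp,ᵢTᵢ = 908×0.850×10.1 + 2110×0.850×4.15 + 659×0.850×50.7 = 43638
Σ ṁᵢCp,ᵢ = 908×0.850 + 2110×0.850 + 659×0.850 = 3125.4
T_out = 43638 / 3125.4 = 13.962 °C

T_out = 14.0 °C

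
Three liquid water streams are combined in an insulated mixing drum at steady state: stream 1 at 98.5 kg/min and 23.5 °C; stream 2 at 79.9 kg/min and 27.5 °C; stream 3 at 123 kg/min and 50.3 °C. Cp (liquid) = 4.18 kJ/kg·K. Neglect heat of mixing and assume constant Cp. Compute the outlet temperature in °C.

No heat crosses the boundary, so H_out = H_in.
T_out = Σ ṁᵢCp,ᵢTᵢ / Σ ṁᵢCp,ᵢ
      = 44721 / 1259.9 = 35.497 °C

T_out = 35.5 °C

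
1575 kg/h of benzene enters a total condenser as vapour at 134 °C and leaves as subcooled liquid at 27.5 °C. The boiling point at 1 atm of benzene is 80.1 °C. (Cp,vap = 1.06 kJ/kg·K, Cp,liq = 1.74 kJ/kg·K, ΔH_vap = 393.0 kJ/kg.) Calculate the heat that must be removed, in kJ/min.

vapour 134→80.1 °C: -57.134 kJ/kg
condensation at 80.1 °C: -393 kJ/kg
liquid 80.1→27.5 °C: -91.524 kJ/kg
Δh = -57.134 + -393 + -91.524 = -541.66 kJ/kg
Q = ṁ·Δh = 1575 kg/h × -541.66 kJ/kg = -853110 kJ/h
|Q| = 236.98 kW = 14219 kJ/min

Q_c = 14200 kJ/min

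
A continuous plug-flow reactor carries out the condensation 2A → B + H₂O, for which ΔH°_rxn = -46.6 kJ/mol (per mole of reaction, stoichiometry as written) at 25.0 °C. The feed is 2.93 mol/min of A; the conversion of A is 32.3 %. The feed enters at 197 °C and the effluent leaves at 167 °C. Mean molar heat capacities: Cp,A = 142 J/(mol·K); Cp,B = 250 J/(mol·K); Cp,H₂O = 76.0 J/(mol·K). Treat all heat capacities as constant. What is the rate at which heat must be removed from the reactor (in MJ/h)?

Extent of reaction ξ = 0.323 × 2.93 / 2 = 0.4732 mol/min
Reaction term: ξ·ΔH°_rxn = 0.4732 × -46.6 = -22.051 kJ/min
Sensible, feed 197→25 °C: -71.562 kJ/min
Outlet flows (mol/min): A 1.9836, B 0.4732, H₂O 0.4732
Sensible, products 25→167 °C: 61.903 kJ/min
Q = ΔH = -31.711 kJ/min = -0.52851 kW
Heat removed = 1.9026 MJ/h

Q_out = 1.90 MJ/h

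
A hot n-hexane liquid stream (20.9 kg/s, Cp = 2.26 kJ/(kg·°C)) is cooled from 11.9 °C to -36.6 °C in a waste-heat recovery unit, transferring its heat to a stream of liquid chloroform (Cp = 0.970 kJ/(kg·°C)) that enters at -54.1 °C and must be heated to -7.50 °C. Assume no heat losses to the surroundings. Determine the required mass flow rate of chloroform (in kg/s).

ṁ_c = 50.7 kg/s

Heat released by hot stream: Q = 20.9 × 2.26 × (11.9 − -36.6) = 2290.8 kJ/s
Energy balance on cold side (adiabatic exchanger): Q = ṁ_c·Cp_c·(T_c,out − T_c,in)
ṁ_c = 2290.8 / [0.970 × (-7.50 − -54.1)] = 50.68 kg/s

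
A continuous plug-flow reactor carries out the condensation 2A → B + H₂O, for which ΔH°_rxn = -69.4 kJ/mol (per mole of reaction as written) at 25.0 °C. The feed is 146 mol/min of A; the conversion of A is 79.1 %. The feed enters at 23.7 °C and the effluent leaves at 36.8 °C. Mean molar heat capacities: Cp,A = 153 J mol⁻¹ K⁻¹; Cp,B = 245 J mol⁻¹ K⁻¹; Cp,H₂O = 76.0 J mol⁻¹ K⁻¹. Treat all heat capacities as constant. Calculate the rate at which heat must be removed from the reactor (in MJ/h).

Q_out = 222 MJ/h

Extent of reaction ξ = 0.791 × 146 / 2 = 57.743 mol/min
Reaction term: ξ·ΔH°_rxn = 57.743 × -69.4 = -4007.4 kJ/min
Sensible, feed 23.7→25 °C: 29.039 kJ/min
Outlet flows (mol/min): A 30.514, B 57.743, H₂O 57.743
Sensible, products 25→36.8 °C: 273.81 kJ/min
Q = ΔH = -3704.5 kJ/min = -61.742 kW
Heat removed = 222.27 MJ/h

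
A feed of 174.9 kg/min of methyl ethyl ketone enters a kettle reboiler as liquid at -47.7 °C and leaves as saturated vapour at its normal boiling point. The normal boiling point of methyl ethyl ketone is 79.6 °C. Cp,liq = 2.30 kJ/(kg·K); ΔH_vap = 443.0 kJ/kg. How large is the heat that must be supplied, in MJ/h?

Q = 7720 MJ/h

liquid -47.7→79.6 °C: 292.79 kJ/kg
vaporisation at 79.6 °C: 443 kJ/kg
Δh = 292.79 + 443 = 735.79 kJ/kg
Q = ṁ·Δh = 174.9 kg/min × 735.79 kJ/kg = 128690 kJ/min
|Q| = 2144.8 kW = 7721.4 MJ/h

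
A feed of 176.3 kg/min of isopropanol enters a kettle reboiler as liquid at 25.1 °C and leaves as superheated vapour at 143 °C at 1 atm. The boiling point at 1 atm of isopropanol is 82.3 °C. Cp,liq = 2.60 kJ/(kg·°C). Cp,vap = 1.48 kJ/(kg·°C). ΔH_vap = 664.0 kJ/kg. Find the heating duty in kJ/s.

liquid 25.1→82.3 °C: 148.72 kJ/kg
vaporisation at 82.3 °C: 664 kJ/kg
vapour 82.3→143 °C: 89.836 kJ/kg
Δh = 148.72 + 664 + 89.836 = 902.56 kJ/kg
Q = ṁ·Δh = 176.3 kg/min × 902.56 kJ/kg = 159120 kJ/min
|Q| = 2652 kW

Q = 2650 kJ/s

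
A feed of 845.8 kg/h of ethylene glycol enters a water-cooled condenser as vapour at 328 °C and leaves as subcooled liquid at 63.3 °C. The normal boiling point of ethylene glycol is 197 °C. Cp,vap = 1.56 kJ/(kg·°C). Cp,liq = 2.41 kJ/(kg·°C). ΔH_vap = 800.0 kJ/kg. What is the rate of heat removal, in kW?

vapour 328→197 °C: -204.36 kJ/kg
condensation at 197 °C: -800 kJ/kg
liquid 197→63.3 °C: -322.22 kJ/kg
Δh = -204.36 + -800 + -322.22 = -1326.6 kJ/kg
Q = ṁ·Δh = 845.8 kg/h × -1326.6 kJ/kg = -1.122e+06 kJ/h
|Q| = 311.67 kW

Q_c = 312 kW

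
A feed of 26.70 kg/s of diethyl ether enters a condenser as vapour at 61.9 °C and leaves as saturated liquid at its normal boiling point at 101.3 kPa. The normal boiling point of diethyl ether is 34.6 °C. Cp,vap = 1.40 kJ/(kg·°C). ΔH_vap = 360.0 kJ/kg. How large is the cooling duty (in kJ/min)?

vapour 61.9→34.6 °C: -38.22 kJ/kg
condensation at 34.6 °C: -360 kJ/kg
Δh = -38.22 + -360 = -398.22 kJ/kg
Q = ṁ·Δh = 26.70 kg/s × -398.22 kJ/kg = -10632 kJ/s
|Q| = 10632 kW = 637950 kJ/min

Q_c = 638000 kJ/min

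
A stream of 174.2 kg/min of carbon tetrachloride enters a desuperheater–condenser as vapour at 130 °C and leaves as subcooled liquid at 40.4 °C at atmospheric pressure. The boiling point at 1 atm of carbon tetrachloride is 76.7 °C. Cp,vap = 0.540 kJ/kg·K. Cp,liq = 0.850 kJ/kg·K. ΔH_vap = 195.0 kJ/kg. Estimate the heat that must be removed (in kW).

vapour 130→76.7 °C: -28.782 kJ/kg
condensation at 76.7 °C: -195 kJ/kg
liquid 76.7→40.4 °C: -30.855 kJ/kg
Δh = -28.782 + -195 + -30.855 = -254.64 kJ/kg
Q = ṁ·Δh = 174.2 kg/min × -254.64 kJ/kg = -44358 kJ/min
|Q| = 739.3 kW

Q_c = 739 kW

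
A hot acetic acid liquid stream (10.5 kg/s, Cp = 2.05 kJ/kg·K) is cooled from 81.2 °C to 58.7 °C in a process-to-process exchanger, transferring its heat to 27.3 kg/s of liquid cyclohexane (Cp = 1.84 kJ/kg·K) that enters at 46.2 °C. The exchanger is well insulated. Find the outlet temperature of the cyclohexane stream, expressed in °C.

T_c,out = 55.8 °C

Heat released by hot stream: Q = 10.5 × 2.05 × (81.2 − 58.7) = 484.31 kJ/s
Energy balance on cold side (adiabatic exchanger): Q = ṁ_c·Cp_c·(T_c,out − T_c,in)
T_c,out = 46.2 + 484.31/(27.3 × 1.84) = 55.842 °C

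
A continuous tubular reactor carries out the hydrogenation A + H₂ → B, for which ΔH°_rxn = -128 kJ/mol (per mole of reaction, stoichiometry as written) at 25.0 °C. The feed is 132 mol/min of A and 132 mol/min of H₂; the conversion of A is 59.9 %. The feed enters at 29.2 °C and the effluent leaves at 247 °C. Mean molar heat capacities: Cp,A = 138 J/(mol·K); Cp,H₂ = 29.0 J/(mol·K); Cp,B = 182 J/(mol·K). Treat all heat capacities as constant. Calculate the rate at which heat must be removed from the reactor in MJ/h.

Q_out = 303 MJ/h

Extent of reaction ξ = 0.599 × 132 = 79.068 mol/min
Reaction term: ξ·ΔH°_rxn = 79.068 × -128 = -10121 kJ/min
Sensible, feed 29.2→25 °C: -92.585 kJ/min
Outlet flows (mol/min): A 52.932, H₂ 52.932, B 79.068
Sensible, products 25→247 °C: 5157.1 kJ/min
Q = ΔH = -5056.2 kJ/min = -84.27 kW
Heat removed = 303.37 MJ/h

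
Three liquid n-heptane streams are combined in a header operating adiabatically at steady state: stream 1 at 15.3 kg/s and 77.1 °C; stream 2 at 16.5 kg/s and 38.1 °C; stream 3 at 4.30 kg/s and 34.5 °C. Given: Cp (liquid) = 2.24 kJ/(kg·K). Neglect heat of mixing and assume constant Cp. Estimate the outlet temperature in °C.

T_out = 54.2 °C

Adiabatic, steady state ⇒ Σ ṁᵢCp,ᵢ(T_out − Tᵢ) = 0
T_out = Σ ṁᵢCp,ᵢTᵢ / Σ ṁᵢCp,ᵢ
      = 4382.9 / 80.864 = 54.2 °C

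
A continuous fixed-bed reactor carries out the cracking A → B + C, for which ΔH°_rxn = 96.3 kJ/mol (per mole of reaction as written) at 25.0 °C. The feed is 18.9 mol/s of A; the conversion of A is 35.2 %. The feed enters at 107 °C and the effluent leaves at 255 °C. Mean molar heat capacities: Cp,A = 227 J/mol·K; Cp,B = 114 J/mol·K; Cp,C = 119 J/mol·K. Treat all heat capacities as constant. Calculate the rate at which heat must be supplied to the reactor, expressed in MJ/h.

Q_in = 4630 MJ/h

Extent of reaction ξ = 0.352 × 18.9 = 6.6528 mol/s
Reaction term: ξ·ΔH°_rxn = 6.6528 × 96.3 = 640.66 kJ/s
Sensible, feed 107→25 °C: -351.8 kJ/s
Outlet flows (mol/s): A 12.247, B 6.6528, C 6.6528
Sensible, products 25→255 °C: 995.95 kJ/s
Q = ΔH = 1284.8 kJ/s = 1284.8 kW
Heat supplied = 4625.3 MJ/h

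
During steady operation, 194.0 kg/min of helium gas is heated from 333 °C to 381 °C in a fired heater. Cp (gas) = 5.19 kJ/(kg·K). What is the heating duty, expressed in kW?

Q = ṁ·Cp·ΔT = 194.0 × 5.19 × (381 − 333) = 48329 kJ/min
Converting: 48329 / 60 s = 805.49 kW

Q = 805 kW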